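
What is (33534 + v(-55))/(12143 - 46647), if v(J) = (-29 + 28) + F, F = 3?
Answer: -4192/4313 ≈ -0.97194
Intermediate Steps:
v(J) = 2 (v(J) = (-29 + 28) + 3 = -1 + 3 = 2)
(33534 + v(-55))/(12143 - 46647) = (33534 + 2)/(12143 - 46647) = 33536/(-34504) = 33536*(-1/34504) = -4192/4313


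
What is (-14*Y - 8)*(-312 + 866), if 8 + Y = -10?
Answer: 135176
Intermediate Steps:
Y = -18 (Y = -8 - 10 = -18)
(-14*Y - 8)*(-312 + 866) = (-14*(-18) - 8)*(-312 + 866) = (252 - 8)*554 = 244*554 = 135176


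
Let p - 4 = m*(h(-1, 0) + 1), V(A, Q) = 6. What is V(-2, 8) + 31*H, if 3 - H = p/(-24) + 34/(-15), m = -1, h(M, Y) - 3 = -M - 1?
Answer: 2539/15 ≈ 169.27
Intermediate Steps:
h(M, Y) = 2 - M (h(M, Y) = 3 + (-M - 1) = 3 + (-1 - M) = 2 - M)
p = 0 (p = 4 - ((2 - 1*(-1)) + 1) = 4 - ((2 + 1) + 1) = 4 - (3 + 1) = 4 - 1*4 = 4 - 4 = 0)
H = 79/15 (H = 3 - (0/(-24) + 34/(-15)) = 3 - (0*(-1/24) + 34*(-1/15)) = 3 - (0 - 34/15) = 3 - 1*(-34/15) = 3 + 34/15 = 79/15 ≈ 5.2667)
V(-2, 8) + 31*H = 6 + 31*(79/15) = 6 + 2449/15 = 2539/15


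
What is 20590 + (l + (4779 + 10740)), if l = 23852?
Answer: 59961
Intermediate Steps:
20590 + (l + (4779 + 10740)) = 20590 + (23852 + (4779 + 10740)) = 20590 + (23852 + 15519) = 20590 + 39371 = 59961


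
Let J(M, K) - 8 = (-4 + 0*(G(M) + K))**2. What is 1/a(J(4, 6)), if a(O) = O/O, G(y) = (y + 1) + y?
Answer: 1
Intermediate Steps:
G(y) = 1 + 2*y (G(y) = (1 + y) + y = 1 + 2*y)
J(M, K) = 24 (J(M, K) = 8 + (-4 + 0*((1 + 2*M) + K))**2 = 8 + (-4 + 0*(1 + K + 2*M))**2 = 8 + (-4 + 0)**2 = 8 + (-4)**2 = 8 + 16 = 24)
a(O) = 1
1/a(J(4, 6)) = 1/1 = 1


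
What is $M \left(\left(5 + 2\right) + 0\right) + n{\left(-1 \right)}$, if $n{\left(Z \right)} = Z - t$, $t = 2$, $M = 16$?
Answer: $109$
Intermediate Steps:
$n{\left(Z \right)} = -2 + Z$ ($n{\left(Z \right)} = Z - 2 = -2 + Z$)
$M \left(\left(5 + 2\right) + 0\right) + n{\left(-1 \right)} = 16 \left(\left(5 + 2\right) + 0\right) - 3 = 16 \left(7 + 0\right) - 3 = 16 \cdot 7 - 3 = 112 - 3 = 109$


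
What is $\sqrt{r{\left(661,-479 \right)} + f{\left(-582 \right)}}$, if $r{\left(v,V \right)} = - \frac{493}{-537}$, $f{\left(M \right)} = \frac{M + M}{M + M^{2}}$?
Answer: $\frac{\sqrt{89031151923}}{311997} \approx 0.95636$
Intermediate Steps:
$f{\left(M \right)} = \frac{2 M}{M + M^{2}}$
$r{\left(v,V \right)} = \frac{493}{537}$ ($r{\left(v,V \right)} = \left(-493\right) \left(- \frac{1}{537}\right) = \frac{493}{537}$)
$\sqrt{r{\left(661,-479 \right)} + f{\left(-582 \right)}} = \sqrt{\frac{493}{537} + \frac{2}{1 - 582}} = \sqrt{\frac{493}{537} + \frac{2}{-581}} = \sqrt{\frac{493}{537} + 2 \left(- \frac{1}{581}\right)} = \sqrt{\frac{493}{537} - \frac{2}{581}} = \sqrt{\frac{285359}{311997}} = \frac{\sqrt{89031151923}}{311997}$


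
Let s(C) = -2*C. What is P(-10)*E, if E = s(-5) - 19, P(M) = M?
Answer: 90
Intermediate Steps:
E = -9 (E = -2*(-5) - 19 = 10 - 19 = -9)
P(-10)*E = -10*(-9) = 90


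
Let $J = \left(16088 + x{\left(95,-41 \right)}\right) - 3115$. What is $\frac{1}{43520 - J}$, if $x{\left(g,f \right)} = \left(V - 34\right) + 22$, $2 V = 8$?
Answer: $\frac{1}{30555} \approx 3.2728 \cdot 10^{-5}$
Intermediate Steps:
$V = 4$ ($V = \frac{1}{2} \cdot 8 = 4$)
$x{\left(g,f \right)} = -8$ ($x{\left(g,f \right)} = \left(4 - 34\right) + 22 = -30 + 22 = -8$)
$J = 12965$ ($J = \left(16088 - 8\right) - 3115 = 16080 - 3115 = 12965$)
$\frac{1}{43520 - J} = \frac{1}{43520 - 12965} = \frac{1}{30555}$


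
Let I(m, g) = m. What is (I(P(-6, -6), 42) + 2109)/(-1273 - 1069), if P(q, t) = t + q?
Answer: -2097/2342 ≈ -0.89539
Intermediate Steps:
P(q, t) = q + t
(I(P(-6, -6), 42) + 2109)/(-1273 - 1069) = ((-6 - 6) + 2109)/(-1273 - 1069) = (-12 + 2109)/(-2342) = 2097*(-1/2342) = -2097/2342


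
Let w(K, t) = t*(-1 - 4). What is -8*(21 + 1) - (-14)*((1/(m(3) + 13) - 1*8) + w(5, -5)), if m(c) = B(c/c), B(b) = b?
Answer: 63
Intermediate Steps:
m(c) = 1 (m(c) = c/c = 1)
w(K, t) = -5*t (w(K, t) = t*(-5) = -5*t)
-8*(21 + 1) - (-14)*((1/(m(3) + 13) - 1*8) + w(5, -5)) = -8*(21 + 1) - (-14)*((1/(1 + 13) - 1*8) - 5*(-5)) = -8*22 - (-14)*((1/14 - 8) + 25) = -176 - (-14)*((1/14 - 8) + 25) = -176 - (-14)*(-111/14 + 25) = -176 - (-14)*239/14 = -176 - 1*(-239) = -176 + 239 = 63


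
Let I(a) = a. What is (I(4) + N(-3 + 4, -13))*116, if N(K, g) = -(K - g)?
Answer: -1160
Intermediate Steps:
N(K, g) = g - K
(I(4) + N(-3 + 4, -13))*116 = (4 + (-13 - (-3 + 4)))*116 = (4 + (-13 - 1*1))*116 = (4 + (-13 - 1))*116 = (4 - 14)*116 = -10*116 = -1160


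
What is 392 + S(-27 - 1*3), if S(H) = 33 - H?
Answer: 455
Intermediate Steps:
392 + S(-27 - 1*3) = 392 + (33 - (-27 - 1*3)) = 392 + (33 - (-27 - 3)) = 392 + (33 - 1*(-30)) = 392 + (33 + 30) = 392 + 63 = 455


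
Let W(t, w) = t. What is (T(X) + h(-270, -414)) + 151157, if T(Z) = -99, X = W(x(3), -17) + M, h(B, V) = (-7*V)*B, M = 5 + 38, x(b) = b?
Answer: -631402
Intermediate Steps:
M = 43
h(B, V) = -7*B*V
X = 46 (X = 3 + 43 = 46)
(T(X) + h(-270, -414)) + 151157 = (-99 - 7*(-270)*(-414)) + 151157 = (-99 - 782460) + 151157 = -782559 + 151157 = -631402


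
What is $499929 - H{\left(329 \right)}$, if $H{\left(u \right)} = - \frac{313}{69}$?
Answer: $\frac{34495414}{69} \approx 4.9993 \cdot 10^{5}$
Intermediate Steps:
$H{\left(u \right)} = - \frac{313}{69}$ ($H{\left(u \right)} = \left(-313\right) \frac{1}{69} = - \frac{313}{69}$)
$499929 - H{\left(329 \right)} = 499929 - - \frac{313}{69} = 499929 + \frac{313}{69} = \frac{34495414}{69}$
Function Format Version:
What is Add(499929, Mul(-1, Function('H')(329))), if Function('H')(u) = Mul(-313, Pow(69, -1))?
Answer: Rational(34495414, 69) ≈ 4.9993e+5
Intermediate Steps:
Function('H')(u) = Rational(-313, 69) (Function('H')(u) = Mul(-313, Rational(1, 69)) = Rational(-313, 69))
Add(499929, Mul(-1, Function('H')(329))) = Add(499929, Mul(-1, Rational(-313, 69))) = Add(499929, Rational(313, 69)) = Rational(34495414, 69)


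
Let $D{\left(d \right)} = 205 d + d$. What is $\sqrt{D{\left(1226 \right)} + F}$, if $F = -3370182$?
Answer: $i \sqrt{3117626} \approx 1765.7 i$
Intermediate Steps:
$D{\left(d \right)} = 206 d$
$\sqrt{D{\left(1226 \right)} + F} = \sqrt{206 \cdot 1226 - 3370182} = \sqrt{252556 - 3370182} = \sqrt{-3117626} = i \sqrt{3117626}$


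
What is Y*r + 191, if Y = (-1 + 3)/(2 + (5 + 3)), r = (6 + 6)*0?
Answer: 191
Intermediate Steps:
r = 0 (r = 12*0 = 0)
Y = ⅕ (Y = 2/(2 + 8) = 2/10 = 2*(⅒) = ⅕ ≈ 0.20000)
Y*r + 191 = (⅕)*0 + 191 = 0 + 191 = 191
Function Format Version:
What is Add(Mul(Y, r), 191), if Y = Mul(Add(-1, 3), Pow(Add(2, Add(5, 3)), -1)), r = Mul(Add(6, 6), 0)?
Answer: 191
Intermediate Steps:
r = 0 (r = Mul(12, 0) = 0)
Y = Rational(1, 5) (Y = Mul(2, Pow(Add(2, 8), -1)) = Mul(2, Pow(10, -1)) = Mul(2, Rational(1, 10)) = Rational(1, 5) ≈ 0.20000)
Add(Mul(Y, r), 191) = Add(Mul(Rational(1, 5), 0), 191) = Add(0, 191) = 191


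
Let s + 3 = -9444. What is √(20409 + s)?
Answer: 3*√1218 ≈ 104.70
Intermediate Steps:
s = -9447 (s = -3 - 9444 = -9447)
√(20409 + s) = √(20409 - 9447) = √10962 = 3*√1218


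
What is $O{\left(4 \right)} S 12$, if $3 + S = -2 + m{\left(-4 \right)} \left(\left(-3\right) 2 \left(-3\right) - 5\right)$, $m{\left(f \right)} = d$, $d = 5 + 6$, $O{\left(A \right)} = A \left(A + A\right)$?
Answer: $52992$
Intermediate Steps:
$O{\left(A \right)} = 2 A^{2}$ ($O{\left(A \right)} = A 2 A = 2 A^{2}$)
$d = 11$
$m{\left(f \right)} = 11$
$S = 138$ ($S = -3 - \left(2 - 11 \left(\left(-3\right) 2 \left(-3\right) - 5\right)\right) = -3 - \left(2 - 11 \left(\left(-6\right) \left(-3\right) - 5\right)\right) = -3 - \left(2 - 11 \left(18 - 5\right)\right) = -3 + \left(-2 + 11 \cdot 13\right) = -3 + \left(-2 + 143\right) = -3 + 141 = 138$)
$O{\left(4 \right)} S 12 = 2 \cdot 4^{2} \cdot 138 \cdot 12 = 2 \cdot 16 \cdot 138 \cdot 12 = 32 \cdot 138 \cdot 12 = 4416 \cdot 12 = 52992$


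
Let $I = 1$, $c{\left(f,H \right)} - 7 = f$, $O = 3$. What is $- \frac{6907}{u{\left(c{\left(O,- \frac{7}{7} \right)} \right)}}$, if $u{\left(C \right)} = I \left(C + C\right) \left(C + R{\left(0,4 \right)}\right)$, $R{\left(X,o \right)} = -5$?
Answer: $- \frac{6907}{100} \approx -69.07$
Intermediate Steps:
$c{\left(f,H \right)} = 7 + f$
$u{\left(C \right)} = 2 C \left(-5 + C\right)$ ($u{\left(C \right)} = 1 \left(C + C\right) \left(C - 5\right) = 1 \cdot 2 C \left(-5 + C\right) = 2 C \left(-5 + C\right)$)
$- \frac{6907}{u{\left(c{\left(O,- \frac{7}{7} \right)} \right)}} = - \frac{6907}{2 \left(7 + 3\right) \left(-5 + \left(7 + 3\right)\right)} = - \frac{6907}{2 \cdot 10 \left(-5 + 10\right)} = - \frac{6907}{2 \cdot 10 \cdot 5} = - \frac{6907}{100}$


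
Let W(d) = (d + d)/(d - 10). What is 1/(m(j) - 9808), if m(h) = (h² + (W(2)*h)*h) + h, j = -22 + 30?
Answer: -1/9768 ≈ -0.00010238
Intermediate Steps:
j = 8
W(d) = 2*d/(-10 + d) (W(d) = (2*d)/(-10 + d) = 2*d/(-10 + d))
m(h) = h + h²/2 (m(h) = (h² + ((2*2/(-10 + 2))*h)*h) + h = (h² + ((2*2/(-8))*h)*h) + h = (h² + ((2*2*(-⅛))*h)*h) + h = (h² + (-h/2)*h) + h = (h² - h²/2) + h = h²/2 + h = h + h²/2)
1/(m(j) - 9808) = 1/((½)*8*(2 + 8) - 9808) = 1/((½)*8*10 - 9808) = 1/(40 - 9808) = 1/(-9768) = -1/9768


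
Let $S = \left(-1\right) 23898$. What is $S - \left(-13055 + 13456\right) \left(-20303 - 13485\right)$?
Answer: $13525090$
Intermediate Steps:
$S = -23898$
$S - \left(-13055 + 13456\right) \left(-20303 - 13485\right) = -23898 - \left(-13055 + 13456\right) \left(-20303 - 13485\right) = -23898 - 401 \left(-33788\right) = -23898 - -13548988 = -23898 + 13548988 = 13525090$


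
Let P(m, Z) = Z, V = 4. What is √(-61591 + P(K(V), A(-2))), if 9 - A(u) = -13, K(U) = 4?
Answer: 3*I*√6841 ≈ 248.13*I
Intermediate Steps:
A(u) = 22 (A(u) = 9 - 1*(-13) = 9 + 13 = 22)
√(-61591 + P(K(V), A(-2))) = √(-61591 + 22) = √(-61569) = 3*I*√6841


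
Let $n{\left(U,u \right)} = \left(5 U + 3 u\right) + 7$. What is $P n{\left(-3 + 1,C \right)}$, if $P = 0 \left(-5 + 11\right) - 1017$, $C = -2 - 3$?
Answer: $18306$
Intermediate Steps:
$C = -5$ ($C = -2 - 3 = -5$)
$n{\left(U,u \right)} = 7 + 3 u + 5 U$ ($n{\left(U,u \right)} = \left(3 u + 5 U\right) + 7 = 7 + 3 u + 5 U$)
$P = -1017$ ($P = 0 \cdot 6 - 1017 = 0 - 1017 = -1017$)
$P n{\left(-3 + 1,C \right)} = - 1017 \left(7 + 3 \left(-5\right) + 5 \left(-3 + 1\right)\right) = - 1017 \left(7 - 15 + 5 \left(-2\right)\right) = - 1017 \left(7 - 15 - 10\right) = \left(-1017\right) \left(-18\right) = 18306$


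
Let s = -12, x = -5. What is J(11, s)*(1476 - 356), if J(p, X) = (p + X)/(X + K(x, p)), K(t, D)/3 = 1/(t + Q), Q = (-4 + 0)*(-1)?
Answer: 224/3 ≈ 74.667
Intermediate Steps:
Q = 4 (Q = -4*(-1) = 4)
K(t, D) = 3/(4 + t) (K(t, D) = 3/(t + 4) = 3/(4 + t))
J(p, X) = (X + p)/(-3 + X) (J(p, X) = (p + X)/(X + 3/(4 - 5)) = (X + p)/(X + 3/(-1)) = (X + p)/(X + 3*(-1)) = (X + p)/(X - 3) = (X + p)/(-3 + X))
J(11, s)*(1476 - 356) = ((-12 + 11)/(-3 - 12))*(1476 - 356) = (-1/(-15))*1120 = -1/15*(-1)*1120 = (1/15)*1120 = 224/3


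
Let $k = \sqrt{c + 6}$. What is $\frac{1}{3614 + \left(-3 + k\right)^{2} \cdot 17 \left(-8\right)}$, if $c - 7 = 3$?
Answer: $\frac{1}{3478} \approx 0.00028752$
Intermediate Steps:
$c = 10$ ($c = 7 + 3 = 10$)
$k = 4$ ($k = \sqrt{10 + 6} = \sqrt{16} = 4$)
$\frac{1}{3614 + \left(-3 + k\right)^{2} \cdot 17 \left(-8\right)} = \frac{1}{3614 + \left(-3 + 4\right)^{2} \cdot 17 \left(-8\right)} = \frac{1}{3614 + 1^{2} \cdot 17 \left(-8\right)} = \frac{1}{3614 + 1 \cdot 17 \left(-8\right)} = \frac{1}{3614 + 17 \left(-8\right)} = \frac{1}{3614 - 136} = \frac{1}{3478}$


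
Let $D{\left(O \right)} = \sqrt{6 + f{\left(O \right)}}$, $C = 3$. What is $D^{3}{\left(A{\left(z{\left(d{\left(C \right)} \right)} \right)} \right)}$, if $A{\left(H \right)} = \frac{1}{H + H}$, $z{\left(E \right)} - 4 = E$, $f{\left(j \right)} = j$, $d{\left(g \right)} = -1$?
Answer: $\frac{37 \sqrt{222}}{36} \approx 15.314$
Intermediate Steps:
$z{\left(E \right)} = 4 + E$
$A{\left(H \right)} = \frac{1}{2 H}$
$D{\left(O \right)} = \sqrt{6 + O}$
$D^{3}{\left(A{\left(z{\left(d{\left(C \right)} \right)} \right)} \right)} = \left(\sqrt{6 + \frac{1}{2 \left(4 - 1\right)}}\right)^{3} = \left(\sqrt{6 + \frac{1}{2 \cdot 3}}\right)^{3} = \left(\sqrt{6 + \frac{1}{2} \cdot \frac{1}{3}}\right)^{3} = \left(\sqrt{6 + \frac{1}{6}}\right)^{3} = \left(\sqrt{\frac{37}{6}}\right)^{3} = \left(\frac{\sqrt{222}}{6}\right)^{3} = \frac{37 \sqrt{222}}{36}$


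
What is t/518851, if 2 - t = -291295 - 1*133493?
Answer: 424790/518851 ≈ 0.81871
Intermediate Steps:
t = 424790 (t = 2 - (-291295 - 1*133493) = 2 - (-291295 - 133493) = 2 - 1*(-424788) = 2 + 424788 = 424790)
t/518851 = 424790/518851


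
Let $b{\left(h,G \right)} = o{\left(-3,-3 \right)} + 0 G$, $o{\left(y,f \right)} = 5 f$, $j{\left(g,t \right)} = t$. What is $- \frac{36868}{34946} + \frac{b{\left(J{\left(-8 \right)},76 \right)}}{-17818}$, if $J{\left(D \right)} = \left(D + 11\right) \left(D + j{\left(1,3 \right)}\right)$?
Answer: $- \frac{328194917}{311333914} \approx -1.0542$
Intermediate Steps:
$J{\left(D \right)} = \left(3 + D\right) \left(11 + D\right)$ ($J{\left(D \right)} = \left(D + 11\right) \left(D + 3\right) = \left(11 + D\right) \left(3 + D\right) = \left(3 + D\right) \left(11 + D\right)$)
$b{\left(h,G \right)} = -15$ ($b{\left(h,G \right)} = 5 \left(-3\right) + 0 G = -15 + 0 = -15$)
$- \frac{36868}{34946} + \frac{b{\left(J{\left(-8 \right)},76 \right)}}{-17818} = - \frac{36868}{34946} - \frac{15}{-17818} = \left(-36868\right) \frac{1}{34946} - - \frac{15}{17818} = - \frac{18434}{17473} + \frac{15}{17818} = - \frac{328194917}{311333914}$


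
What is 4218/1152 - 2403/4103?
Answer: 2423033/787776 ≈ 3.0758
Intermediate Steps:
4218/1152 - 2403/4103 = 4218*(1/1152) - 2403*1/4103 = 703/192 - 2403/4103 = 2423033/787776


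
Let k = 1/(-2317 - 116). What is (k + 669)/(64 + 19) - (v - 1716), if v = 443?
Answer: 258696023/201939 ≈ 1281.1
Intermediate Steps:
k = -1/2433 (k = 1/(-2433) = -1/2433 ≈ -0.00041102)
(k + 669)/(64 + 19) - (v - 1716) = (-1/2433 + 669)/(64 + 19) - (443 - 1716) = (1627676/2433)/83 - 1*(-1273) = (1627676/2433)*(1/83) + 1273 = 1627676/201939 + 1273 = 258696023/201939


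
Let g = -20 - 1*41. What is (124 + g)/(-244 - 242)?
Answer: -7/54 ≈ -0.12963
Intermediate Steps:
g = -61 (g = -20 - 41 = -61)
(124 + g)/(-244 - 242) = (124 - 61)/(-244 - 242) = 63/(-486) = 63*(-1/486) = -7/54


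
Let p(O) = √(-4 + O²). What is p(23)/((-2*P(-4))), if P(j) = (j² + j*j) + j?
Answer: -5*√21/56 ≈ -0.40916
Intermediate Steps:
P(j) = j + 2*j² (P(j) = (j² + j²) + j = 2*j² + j = j + 2*j²)
p(23)/((-2*P(-4))) = √(-4 + 23²)/((-(-8)*(1 + 2*(-4)))) = √(-4 + 529)/((-(-8)*(1 - 8))) = √525/((-(-8)*(-7))) = (5*√21)/((-2*28)) = (5*√21)/(-56) = (5*√21)*(-1/56) = -5*√21/56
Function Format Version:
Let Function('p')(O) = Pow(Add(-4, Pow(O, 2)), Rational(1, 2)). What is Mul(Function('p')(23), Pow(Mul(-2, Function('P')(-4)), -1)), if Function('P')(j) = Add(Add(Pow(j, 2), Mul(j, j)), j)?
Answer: Mul(Rational(-5, 56), Pow(21, Rational(1, 2))) ≈ -0.40916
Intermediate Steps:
Function('P')(j) = Add(j, Mul(2, Pow(j, 2))) (Function('P')(j) = Add(Add(Pow(j, 2), Pow(j, 2)), j) = Add(Mul(2, Pow(j, 2)), j) = Add(j, Mul(2, Pow(j, 2))))
Mul(Function('p')(23), Pow(Mul(-2, Function('P')(-4)), -1)) = Mul(Pow(Add(-4, Pow(23, 2)), Rational(1, 2)), Pow(Mul(-2, Mul(-4, Add(1, Mul(2, -4)))), -1)) = Mul(Pow(Add(-4, 529), Rational(1, 2)), Pow(Mul(-2, Mul(-4, Add(1, -8))), -1)) = Mul(Pow(525, Rational(1, 2)), Pow(Mul(-2, Mul(-4, -7)), -1)) = Mul(Mul(5, Pow(21, Rational(1, 2))), Pow(Mul(-2, 28), -1)) = Mul(Mul(5, Pow(21, Rational(1, 2))), Pow(-56, -1)) = Mul(Mul(5, Pow(21, Rational(1, 2))), Rational(-1, 56)) = Mul(Rational(-5, 56), Pow(21, Rational(1, 2)))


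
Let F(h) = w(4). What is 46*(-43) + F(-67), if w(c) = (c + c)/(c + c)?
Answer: -1977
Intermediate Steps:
w(c) = 1 (w(c) = (2*c)/((2*c)) = (2*c)*(1/(2*c)) = 1)
F(h) = 1
46*(-43) + F(-67) = 46*(-43) + 1 = -1978 + 1 = -1977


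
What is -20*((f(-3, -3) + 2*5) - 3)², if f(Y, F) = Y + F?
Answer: -20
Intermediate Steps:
f(Y, F) = F + Y
-20*((f(-3, -3) + 2*5) - 3)² = -20*(((-3 - 3) + 2*5) - 3)² = -20*((-6 + 10) - 3)² = -20*(4 - 3)² = -20*1² = -20*1 = -20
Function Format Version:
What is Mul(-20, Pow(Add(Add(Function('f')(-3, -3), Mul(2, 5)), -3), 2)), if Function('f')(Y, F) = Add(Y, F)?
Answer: -20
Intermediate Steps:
Function('f')(Y, F) = Add(F, Y)
Mul(-20, Pow(Add(Add(Function('f')(-3, -3), Mul(2, 5)), -3), 2)) = Mul(-20, Pow(Add(Add(Add(-3, -3), Mul(2, 5)), -3), 2)) = Mul(-20, Pow(Add(Add(-6, 10), -3), 2)) = Mul(-20, Pow(Add(4, -3), 2)) = Mul(-20, Pow(1, 2)) = Mul(-20, 1) = -20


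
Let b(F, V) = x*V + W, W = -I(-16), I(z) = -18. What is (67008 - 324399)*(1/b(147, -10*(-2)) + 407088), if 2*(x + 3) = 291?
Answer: -100170432847845/956 ≈ -1.0478e+11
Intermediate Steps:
x = 285/2 (x = -3 + (1/2)*291 = -3 + 291/2 = 285/2 ≈ 142.50)
W = 18 (W = -1*(-18) = 18)
b(F, V) = 18 + 285*V/2 (b(F, V) = 285*V/2 + 18 = 18 + 285*V/2)
(67008 - 324399)*(1/b(147, -10*(-2)) + 407088) = (67008 - 324399)*(1/(18 + 285*(-10*(-2))/2) + 407088) = -257391*(1/(18 + (285/2)*20) + 407088) = -257391*(1/(18 + 2850) + 407088) = -257391*(1/2868 + 407088) = -257391*1167528385/2868 = -100170432847845/956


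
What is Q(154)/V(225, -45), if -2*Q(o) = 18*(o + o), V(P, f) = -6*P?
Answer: 154/75 ≈ 2.0533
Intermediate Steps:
Q(o) = -18*o (Q(o) = -9*(o + o) = -9*2*o = -18*o)
Q(154)/V(225, -45) = (-18*154)/((-6*225)) = -2772/(-1350) = -2772*(-1/1350) = 154/75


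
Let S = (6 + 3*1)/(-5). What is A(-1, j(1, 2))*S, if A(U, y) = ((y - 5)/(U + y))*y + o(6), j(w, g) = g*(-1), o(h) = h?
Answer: -12/5 ≈ -2.4000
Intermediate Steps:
j(w, g) = -g
A(U, y) = 6 + y*(-5 + y)/(U + y) (A(U, y) = ((y - 5)/(U + y))*y + 6 = ((-5 + y)/(U + y))*y + 6 = y*(-5 + y)/(U + y) + 6 = 6 + y*(-5 + y)/(U + y))
S = -9/5 (S = (6 + 3)*(-1/5) = 9*(-1/5) = -9/5 ≈ -1.8000)
A(-1, j(1, 2))*S = ((-1*2 + (-1*2)**2 + 6*(-1))/(-1 - 1*2))*(-9/5) = ((-2 + (-2)**2 - 6)/(-1 - 2))*(-9/5) = ((-2 + 4 - 6)/(-3))*(-9/5) = -1/3*(-4)*(-9/5) = (4/3)*(-9/5) = -12/5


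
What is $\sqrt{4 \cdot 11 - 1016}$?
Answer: $18 i \sqrt{3} \approx 31.177 i$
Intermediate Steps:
$\sqrt{4 \cdot 11 - 1016} = \sqrt{44 - 1016} = \sqrt{-972} = 18 i \sqrt{3}$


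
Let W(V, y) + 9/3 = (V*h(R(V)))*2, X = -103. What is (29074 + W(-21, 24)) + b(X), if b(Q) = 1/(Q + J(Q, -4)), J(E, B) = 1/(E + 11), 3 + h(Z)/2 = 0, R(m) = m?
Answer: 277893979/9477 ≈ 29323.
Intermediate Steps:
h(Z) = -6 (h(Z) = -6 + 2*0 = -6 + 0 = -6)
J(E, B) = 1/(11 + E)
W(V, y) = -3 - 12*V (W(V, y) = -3 + (V*(-6))*2 = -3 - 6*V*2 = -3 - 12*V)
b(Q) = 1/(Q + 1/(11 + Q))
(29074 + W(-21, 24)) + b(X) = (29074 + (-3 - 12*(-21))) + (11 - 103)/(1 - 103*(11 - 103)) = (29074 + (-3 + 252)) - 92/(1 - 103*(-92)) = (29074 + 249) - 92/(1 + 9476) = 29323 - 92/9477 = 277893979/9477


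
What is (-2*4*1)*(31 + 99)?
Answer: -1040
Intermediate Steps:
(-2*4*1)*(31 + 99) = -8*1*130 = -8*130 = -1040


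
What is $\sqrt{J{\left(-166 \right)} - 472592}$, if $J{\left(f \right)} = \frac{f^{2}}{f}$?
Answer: $i \sqrt{472758} \approx 687.57 i$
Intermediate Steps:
$J{\left(f \right)} = f$
$\sqrt{J{\left(-166 \right)} - 472592} = \sqrt{-166 - 472592} = \sqrt{-472758} = i \sqrt{472758}$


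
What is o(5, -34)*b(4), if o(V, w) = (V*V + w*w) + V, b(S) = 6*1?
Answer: 7116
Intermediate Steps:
b(S) = 6
o(V, w) = V + V² + w² (o(V, w) = (V² + w²) + V = V + V² + w²)
o(5, -34)*b(4) = (5 + 5² + (-34)²)*6 = (5 + 25 + 1156)*6 = 1186*6 = 7116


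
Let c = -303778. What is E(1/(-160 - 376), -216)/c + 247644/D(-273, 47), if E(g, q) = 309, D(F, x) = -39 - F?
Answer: 4179373707/3949114 ≈ 1058.3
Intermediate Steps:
E(1/(-160 - 376), -216)/c + 247644/D(-273, 47) = 309/(-303778) + 247644/(-39 - 1*(-273)) = 309*(-1/303778) + 247644/(-39 + 273) = -309/303778 + 247644/234 = -309/303778 + 247644*(1/234) = -309/303778 + 13758/13 = 4179373707/3949114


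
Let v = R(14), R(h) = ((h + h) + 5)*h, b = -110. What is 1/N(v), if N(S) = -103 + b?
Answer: -1/213 ≈ -0.0046948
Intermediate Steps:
R(h) = h*(5 + 2*h) (R(h) = (2*h + 5)*h = (5 + 2*h)*h = h*(5 + 2*h))
v = 462 (v = 14*(5 + 2*14) = 14*(5 + 28) = 14*33 = 462)
N(S) = -213 (N(S) = -103 - 110 = -213)
1/N(v) = 1/(-213) = -1/213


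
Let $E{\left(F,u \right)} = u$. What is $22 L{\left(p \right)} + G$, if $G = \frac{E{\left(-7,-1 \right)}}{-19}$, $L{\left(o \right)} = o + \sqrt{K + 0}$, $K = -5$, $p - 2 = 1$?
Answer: $\frac{1255}{19} + 22 i \sqrt{5} \approx 66.053 + 49.193 i$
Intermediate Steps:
$p = 3$ ($p = 2 + 1 = 3$)
$L{\left(o \right)} = o + i \sqrt{5}$ ($L{\left(o \right)} = o + \sqrt{-5 + 0} = o + \sqrt{-5} = o + i \sqrt{5}$)
$G = \frac{1}{19}$ ($G = - \frac{1}{-19} = \left(-1\right) \left(- \frac{1}{19}\right) = \frac{1}{19} \approx 0.052632$)
$22 L{\left(p \right)} + G = 22 \left(3 + i \sqrt{5}\right) + \frac{1}{19} = \left(66 + 22 i \sqrt{5}\right) + \frac{1}{19} = \frac{1255}{19} + 22 i \sqrt{5}$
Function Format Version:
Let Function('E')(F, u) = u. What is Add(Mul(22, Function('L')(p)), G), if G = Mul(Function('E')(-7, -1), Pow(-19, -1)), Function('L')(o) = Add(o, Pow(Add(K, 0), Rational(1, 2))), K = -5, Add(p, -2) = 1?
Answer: Add(Rational(1255, 19), Mul(22, I, Pow(5, Rational(1, 2)))) ≈ Add(66.053, Mul(49.193, I))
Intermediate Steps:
p = 3 (p = Add(2, 1) = 3)
Function('L')(o) = Add(o, Mul(I, Pow(5, Rational(1, 2)))) (Function('L')(o) = Add(o, Pow(Add(-5, 0), Rational(1, 2))) = Add(o, Pow(-5, Rational(1, 2))) = Add(o, Mul(I, Pow(5, Rational(1, 2)))))
G = Rational(1, 19) (G = Mul(-1, Pow(-19, -1)) = Mul(-1, Rational(-1, 19)) = Rational(1, 19) ≈ 0.052632)
Add(Mul(22, Function('L')(p)), G) = Add(Mul(22, Add(3, Mul(I, Pow(5, Rational(1, 2))))), Rational(1, 19)) = Add(Add(66, Mul(22, I, Pow(5, Rational(1, 2)))), Rational(1, 19)) = Add(Rational(1255, 19), Mul(22, I, Pow(5, Rational(1, 2))))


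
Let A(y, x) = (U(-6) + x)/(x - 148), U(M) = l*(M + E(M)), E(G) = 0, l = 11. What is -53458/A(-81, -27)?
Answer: -9355150/93 ≈ -1.0059e+5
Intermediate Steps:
U(M) = 11*M (U(M) = 11*(M + 0) = 11*M)
A(y, x) = (-66 + x)/(-148 + x) (A(y, x) = (11*(-6) + x)/(x - 148) = (-66 + x)/(-148 + x))
-53458/A(-81, -27) = -53458*(-148 - 27)/(-66 - 27) = -53458/(-93/(-175)) = -53458/((-1/175*(-93))) = -53458/93/175 = -53458*175/93 = -9355150/93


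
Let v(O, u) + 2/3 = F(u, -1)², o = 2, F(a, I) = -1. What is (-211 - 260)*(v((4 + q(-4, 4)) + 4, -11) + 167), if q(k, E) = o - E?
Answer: -78814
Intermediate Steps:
q(k, E) = 2 - E
v(O, u) = ⅓ (v(O, u) = -⅔ + (-1)² = -⅔ + 1 = ⅓)
(-211 - 260)*(v((4 + q(-4, 4)) + 4, -11) + 167) = (-211 - 260)*(⅓ + 167) = -471*502/3 = -78814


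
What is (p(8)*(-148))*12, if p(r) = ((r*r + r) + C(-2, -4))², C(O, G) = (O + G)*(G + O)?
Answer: -20715264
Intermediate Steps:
C(O, G) = (G + O)² (C(O, G) = (G + O)*(G + O) = (G + O)²)
p(r) = (36 + r + r²)² (p(r) = ((r*r + r) + (-4 - 2)²)² = ((r² + r) + (-6)²)² = ((r + r²) + 36)² = (36 + r + r²)²)
(p(8)*(-148))*12 = ((36 + 8 + 8²)²*(-148))*12 = ((36 + 8 + 64)²*(-148))*12 = (108²*(-148))*12 = (11664*(-148))*12 = -1726272*12 = -20715264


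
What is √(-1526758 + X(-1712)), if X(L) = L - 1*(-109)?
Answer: I*√1528361 ≈ 1236.3*I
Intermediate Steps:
X(L) = 109 + L (X(L) = L + 109 = 109 + L)
√(-1526758 + X(-1712)) = √(-1526758 + (109 - 1712)) = √(-1526758 - 1603) = √(-1528361) = I*√1528361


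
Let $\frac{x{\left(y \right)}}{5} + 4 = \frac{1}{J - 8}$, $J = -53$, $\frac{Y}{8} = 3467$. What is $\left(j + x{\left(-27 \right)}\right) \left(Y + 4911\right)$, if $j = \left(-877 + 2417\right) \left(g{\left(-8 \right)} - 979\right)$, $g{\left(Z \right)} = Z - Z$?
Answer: $- \frac{3002495129795}{61} \approx -4.9221 \cdot 10^{10}$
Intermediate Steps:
$Y = 27736$ ($Y = 8 \cdot 3467 = 27736$)
$g{\left(Z \right)} = 0$
$x{\left(y \right)} = - \frac{1225}{61}$ ($x{\left(y \right)} = -20 + \frac{5}{-53 - 8} = -20 + \frac{5}{-61} = -20 + 5 \left(- \frac{1}{61}\right) = -20 - \frac{5}{61} = - \frac{1225}{61}$)
$j = -1507660$ ($j = \left(-877 + 2417\right) \left(0 - 979\right) = 1540 \left(-979\right) = -1507660$)
$\left(j + x{\left(-27 \right)}\right) \left(Y + 4911\right) = \left(-1507660 - \frac{1225}{61}\right) \left(27736 + 4911\right) = \left(- \frac{91968485}{61}\right) 32647 = - \frac{3002495129795}{61}$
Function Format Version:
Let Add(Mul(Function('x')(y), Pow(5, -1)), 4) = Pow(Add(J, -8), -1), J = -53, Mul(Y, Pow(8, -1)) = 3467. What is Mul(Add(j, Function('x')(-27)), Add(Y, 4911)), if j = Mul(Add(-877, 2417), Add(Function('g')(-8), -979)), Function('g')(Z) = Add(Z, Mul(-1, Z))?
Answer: Rational(-3002495129795, 61) ≈ -4.9221e+10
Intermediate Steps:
Y = 27736 (Y = Mul(8, 3467) = 27736)
Function('g')(Z) = 0
Function('x')(y) = Rational(-1225, 61) (Function('x')(y) = Add(-20, Mul(5, Pow(Add(-53, -8), -1))) = Add(-20, Mul(5, Pow(-61, -1))) = Add(-20, Mul(5, Rational(-1, 61))) = Add(-20, Rational(-5, 61)) = Rational(-1225, 61))
j = -1507660 (j = Mul(Add(-877, 2417), Add(0, -979)) = Mul(1540, -979) = -1507660)
Mul(Add(j, Function('x')(-27)), Add(Y, 4911)) = Mul(Add(-1507660, Rational(-1225, 61)), Add(27736, 4911)) = Mul(Rational(-91968485, 61), 32647) = Rational(-3002495129795, 61)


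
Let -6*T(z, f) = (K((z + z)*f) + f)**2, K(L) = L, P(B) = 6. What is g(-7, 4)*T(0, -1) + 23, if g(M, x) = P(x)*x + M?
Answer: 121/6 ≈ 20.167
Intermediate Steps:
T(z, f) = -(f + 2*f*z)**2/6 (T(z, f) = -((z + z)*f + f)**2/6 = -((2*z)*f + f)**2/6 = -(2*f*z + f)**2/6 = -(f + 2*f*z)**2/6)
g(M, x) = M + 6*x (g(M, x) = 6*x + M = M + 6*x)
g(-7, 4)*T(0, -1) + 23 = (-7 + 6*4)*(-1/6*(-1)**2*(1 + 2*0)**2) + 23 = (-7 + 24)*(-1/6*1*(1 + 0)**2) + 23 = 17*(-1/6*1*1**2) + 23 = 17*(-1/6*1*1) + 23 = 17*(-1/6) + 23 = -17/6 + 23 = 121/6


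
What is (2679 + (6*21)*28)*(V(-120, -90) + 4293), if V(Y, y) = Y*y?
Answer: 93682251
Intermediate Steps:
(2679 + (6*21)*28)*(V(-120, -90) + 4293) = (2679 + (6*21)*28)*(-120*(-90) + 4293) = (2679 + 126*28)*(10800 + 4293) = (2679 + 3528)*15093 = 6207*15093 = 93682251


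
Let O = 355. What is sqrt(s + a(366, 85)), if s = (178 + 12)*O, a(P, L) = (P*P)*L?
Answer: sqrt(11453710) ≈ 3384.3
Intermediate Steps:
a(P, L) = L*P**2 (a(P, L) = P**2*L = L*P**2)
s = 67450 (s = (178 + 12)*355 = 190*355 = 67450)
sqrt(s + a(366, 85)) = sqrt(67450 + 85*366**2) = sqrt(67450 + 85*133956) = sqrt(67450 + 11386260) = sqrt(11453710)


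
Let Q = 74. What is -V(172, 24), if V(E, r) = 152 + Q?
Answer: -226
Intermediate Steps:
V(E, r) = 226 (V(E, r) = 152 + 74 = 226)
-V(172, 24) = -1*226 = -226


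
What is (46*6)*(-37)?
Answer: -10212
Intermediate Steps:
(46*6)*(-37) = 276*(-37) = -10212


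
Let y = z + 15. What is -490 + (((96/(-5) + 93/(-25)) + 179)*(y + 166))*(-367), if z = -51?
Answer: -37235334/5 ≈ -7.4471e+6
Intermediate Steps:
y = -36 (y = -51 + 15 = -36)
-490 + (((96/(-5) + 93/(-25)) + 179)*(y + 166))*(-367) = -490 + (((96/(-5) + 93/(-25)) + 179)*(-36 + 166))*(-367) = -490 + (((96*(-⅕) + 93*(-1/25)) + 179)*130)*(-367) = -490 + (((-96/5 - 93/25) + 179)*130)*(-367) = -490 + ((-573/25 + 179)*130)*(-367) = -490 + ((3902/25)*130)*(-367) = -490 + (101452/5)*(-367) = -490 - 37232884/5 = -37235334/5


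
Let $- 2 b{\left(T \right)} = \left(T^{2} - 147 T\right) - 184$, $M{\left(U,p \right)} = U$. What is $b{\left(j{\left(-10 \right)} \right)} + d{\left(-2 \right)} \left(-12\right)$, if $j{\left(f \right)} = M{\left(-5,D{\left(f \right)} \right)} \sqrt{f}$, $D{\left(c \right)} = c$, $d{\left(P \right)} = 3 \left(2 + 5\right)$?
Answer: $-35 - \frac{735 i \sqrt{10}}{2} \approx -35.0 - 1162.1 i$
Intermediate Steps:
$d{\left(P \right)} = 21$ ($d{\left(P \right)} = 3 \cdot 7 = 21$)
$j{\left(f \right)} = - 5 \sqrt{f}$
$b{\left(T \right)} = 92 - \frac{T^{2}}{2} + \frac{147 T}{2}$ ($b{\left(T \right)} = - \frac{\left(T^{2} - 147 T\right) - 184}{2} = - \frac{-184 + T^{2} - 147 T}{2} = 92 - \frac{T^{2}}{2} + \frac{147 T}{2}$)
$b{\left(j{\left(-10 \right)} \right)} + d{\left(-2 \right)} \left(-12\right) = \left(92 - \frac{\left(- 5 \sqrt{-10}\right)^{2}}{2} + \frac{147 \left(- 5 \sqrt{-10}\right)}{2}\right) + 21 \left(-12\right) = \left(92 - \frac{\left(- 5 i \sqrt{10}\right)^{2}}{2} + \frac{147 \left(- 5 i \sqrt{10}\right)}{2}\right) - 252 = \left(92 - -125 - \frac{735 i \sqrt{10}}{2}\right) - 252 = \left(92 + 125 - \frac{735 i \sqrt{10}}{2}\right) - 252 = \left(217 - \frac{735 i \sqrt{10}}{2}\right) - 252 = -35 - \frac{735 i \sqrt{10}}{2}$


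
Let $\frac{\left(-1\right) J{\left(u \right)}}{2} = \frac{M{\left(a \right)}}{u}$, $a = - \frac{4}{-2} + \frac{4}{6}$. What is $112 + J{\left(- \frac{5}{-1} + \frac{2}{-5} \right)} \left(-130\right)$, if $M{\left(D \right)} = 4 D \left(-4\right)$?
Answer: $- \frac{158672}{69} \approx -2299.6$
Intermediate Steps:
$a = \frac{8}{3}$ ($a = \left(-4\right) \left(- \frac{1}{2}\right) + 4 \cdot \frac{1}{6} = 2 + \frac{2}{3} = \frac{8}{3} \approx 2.6667$)
$M{\left(D \right)} = - 16 D$
$J{\left(u \right)} = \frac{256}{3 u}$ ($J{\left(u \right)} = - 2 \frac{\left(-16\right) \frac{8}{3}}{u} = - 2 \left(- \frac{128}{3 u}\right) = \frac{256}{3 u}$)
$112 + J{\left(- \frac{5}{-1} + \frac{2}{-5} \right)} \left(-130\right) = 112 + \frac{256}{3 \left(- \frac{5}{-1} + \frac{2}{-5}\right)} \left(-130\right) = 112 + \frac{256}{3 \left(\left(-5\right) \left(-1\right) + 2 \left(- \frac{1}{5}\right)\right)} \left(-130\right) = 112 + \frac{256}{3 \left(5 - \frac{2}{5}\right)} \left(-130\right) = 112 + \frac{256}{3 \cdot \frac{23}{5}} \left(-130\right) = 112 + \frac{256}{3} \cdot \frac{5}{23} \left(-130\right) = 112 + \frac{1280}{69} \left(-130\right) = 112 - \frac{166400}{69} = - \frac{158672}{69}$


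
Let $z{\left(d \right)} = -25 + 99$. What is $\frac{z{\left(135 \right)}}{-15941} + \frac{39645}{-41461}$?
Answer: $- \frac{635049059}{660929801} \approx -0.96084$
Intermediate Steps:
$z{\left(d \right)} = 74$
$\frac{z{\left(135 \right)}}{-15941} + \frac{39645}{-41461} = \frac{74}{-15941} + \frac{39645}{-41461} = 74 \left(- \frac{1}{15941}\right) + 39645 \left(- \frac{1}{41461}\right) = - \frac{74}{15941} - \frac{39645}{41461} = - \frac{635049059}{660929801}$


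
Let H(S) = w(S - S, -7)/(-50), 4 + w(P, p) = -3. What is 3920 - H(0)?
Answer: 195993/50 ≈ 3919.9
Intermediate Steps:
w(P, p) = -7 (w(P, p) = -4 - 3 = -7)
H(S) = 7/50 (H(S) = -7/(-50) = -7*(-1/50) = 7/50)
3920 - H(0) = 3920 - 1*7/50 = 3920 - 7/50 = 195993/50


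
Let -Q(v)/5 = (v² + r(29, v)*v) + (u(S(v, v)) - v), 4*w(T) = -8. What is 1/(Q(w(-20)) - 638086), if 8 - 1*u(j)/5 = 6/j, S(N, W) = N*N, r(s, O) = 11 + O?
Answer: -2/1276377 ≈ -1.5669e-6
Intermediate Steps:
w(T) = -2 (w(T) = (¼)*(-8) = -2)
S(N, W) = N²
u(j) = 40 - 30/j
Q(v) = -200 - 5*v² + 5*v + 150/v² - 5*v*(11 + v) (Q(v) = -5*((v² + (11 + v)*v) + ((40 - 30/v²) - v)) = -5*((v² + v*(11 + v)) + ((40 - 30/v²) - v)) = -5*((v² + v*(11 + v)) + (40 - v - 30/v²)) = -5*(40 + v² - v - 30/v² + v*(11 + v)) = -200 - 5*v² + 5*v + 150/v² - 5*v*(11 + v))
1/(Q(w(-20)) - 638086) = 1/((-200 - 50*(-2) - 10*(-2)² + 150/(-2)²) - 638086) = 1/((-200 + 100 - 10*4 + 150*(¼)) - 638086) = 1/((-200 + 100 - 40 + 75/2) - 638086) = 1/(-205/2 - 638086) = 1/(-1276377/2) = -2/1276377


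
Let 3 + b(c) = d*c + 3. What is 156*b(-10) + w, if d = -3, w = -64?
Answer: 4616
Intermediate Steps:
b(c) = -3*c (b(c) = -3 + (-3*c + 3) = -3 + (3 - 3*c) = -3*c)
156*b(-10) + w = 156*(-3*(-10)) - 64 = 156*30 - 64 = 4680 - 64 = 4616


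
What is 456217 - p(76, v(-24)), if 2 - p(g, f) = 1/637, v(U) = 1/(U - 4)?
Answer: 290608956/637 ≈ 4.5622e+5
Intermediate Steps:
v(U) = 1/(-4 + U)
p(g, f) = 1273/637 (p(g, f) = 2 - 1/637 = 1273/637)
456217 - p(76, v(-24)) = 456217 - 1*1273/637 = 456217 - 1273/637 = 290608956/637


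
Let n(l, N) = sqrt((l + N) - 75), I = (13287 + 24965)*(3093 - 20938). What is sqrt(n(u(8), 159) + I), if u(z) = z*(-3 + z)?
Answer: sqrt(-682606940 + 2*sqrt(31)) ≈ 26127.0*I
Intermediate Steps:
I = -682606940 (I = 38252*(-17845) = -682606940)
n(l, N) = sqrt(-75 + N + l) (n(l, N) = sqrt((N + l) - 75) = sqrt(-75 + N + l))
sqrt(n(u(8), 159) + I) = sqrt(sqrt(-75 + 159 + 8*(-3 + 8)) - 682606940) = sqrt(sqrt(-75 + 159 + 8*5) - 682606940) = sqrt(sqrt(-75 + 159 + 40) - 682606940) = sqrt(sqrt(124) - 682606940) = sqrt(2*sqrt(31) - 682606940) = sqrt(-682606940 + 2*sqrt(31))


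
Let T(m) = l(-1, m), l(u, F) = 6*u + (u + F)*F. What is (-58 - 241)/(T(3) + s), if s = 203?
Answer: -299/203 ≈ -1.4729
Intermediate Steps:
l(u, F) = 6*u + F*(F + u) (l(u, F) = 6*u + (F + u)*F = 6*u + F*(F + u))
T(m) = -6 + m² - m (T(m) = m² + 6*(-1) + m*(-1) = m² - 6 - m = -6 + m² - m)
(-58 - 241)/(T(3) + s) = (-58 - 241)/((-6 + 3² - 1*3) + 203) = -299/((-6 + 9 - 3) + 203) = -299/(0 + 203) = -299/203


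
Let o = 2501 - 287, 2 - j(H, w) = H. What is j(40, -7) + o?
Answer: 2176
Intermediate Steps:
j(H, w) = 2 - H
o = 2214
j(40, -7) + o = (2 - 1*40) + 2214 = (2 - 40) + 2214 = -38 + 2214 = 2176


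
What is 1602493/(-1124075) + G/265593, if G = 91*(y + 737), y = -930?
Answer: -445353052574/298546451475 ≈ -1.4917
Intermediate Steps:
G = -17563 (G = 91*(-930 + 737) = 91*(-193) = -17563)
1602493/(-1124075) + G/265593 = 1602493/(-1124075) - 17563/265593 = 1602493*(-1/1124075) - 17563*1/265593 = -1602493/1124075 - 17563/265593 = -445353052574/298546451475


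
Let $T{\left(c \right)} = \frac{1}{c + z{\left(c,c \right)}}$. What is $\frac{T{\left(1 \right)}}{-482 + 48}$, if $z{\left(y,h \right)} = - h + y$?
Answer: $- \frac{1}{434} \approx -0.0023041$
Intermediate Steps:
$z{\left(y,h \right)} = y - h$
$T{\left(c \right)} = \frac{1}{c}$ ($T{\left(c \right)} = \frac{1}{c + \left(c - c\right)} = \frac{1}{c + 0} = \frac{1}{c}$)
$\frac{T{\left(1 \right)}}{-482 + 48} = \frac{1}{\left(-482 + 48\right) 1} = \frac{1}{-434} \cdot 1 = \left(- \frac{1}{434}\right) 1 = - \frac{1}{434}$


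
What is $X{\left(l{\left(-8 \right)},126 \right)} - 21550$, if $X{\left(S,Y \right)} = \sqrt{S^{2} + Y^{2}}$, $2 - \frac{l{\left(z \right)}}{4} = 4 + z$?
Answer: $-21550 + 6 \sqrt{457} \approx -21422.0$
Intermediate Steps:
$l{\left(z \right)} = -8 - 4 z$ ($l{\left(z \right)} = 8 - 4 \left(4 + z\right) = 8 - \left(16 + 4 z\right) = -8 - 4 z$)
$X{\left(l{\left(-8 \right)},126 \right)} - 21550 = \sqrt{\left(-8 - -32\right)^{2} + 126^{2}} - 21550 = \sqrt{\left(-8 + 32\right)^{2} + 15876} - 21550 = \sqrt{24^{2} + 15876} - 21550 = \sqrt{576 + 15876} - 21550 = \sqrt{16452} - 21550 = 6 \sqrt{457} - 21550 = -21550 + 6 \sqrt{457}$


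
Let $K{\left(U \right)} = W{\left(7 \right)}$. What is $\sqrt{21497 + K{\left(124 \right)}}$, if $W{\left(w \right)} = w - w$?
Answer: $\sqrt{21497} \approx 146.62$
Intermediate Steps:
$W{\left(w \right)} = 0$
$K{\left(U \right)} = 0$
$\sqrt{21497 + K{\left(124 \right)}} = \sqrt{21497 + 0} = \sqrt{21497}$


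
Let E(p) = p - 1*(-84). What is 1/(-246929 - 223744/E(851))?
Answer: -935/231102359 ≈ -4.0458e-6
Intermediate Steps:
E(p) = 84 + p (E(p) = p + 84 = 84 + p)
1/(-246929 - 223744/E(851)) = 1/(-246929 - 223744/(84 + 851)) = 1/(-246929 - 223744/935) = 1/(-231102359/935) = -935/231102359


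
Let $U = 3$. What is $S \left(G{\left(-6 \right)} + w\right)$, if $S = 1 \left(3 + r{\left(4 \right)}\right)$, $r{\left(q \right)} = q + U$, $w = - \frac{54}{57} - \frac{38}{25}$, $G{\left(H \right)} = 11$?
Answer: $\frac{8106}{95} \approx 85.326$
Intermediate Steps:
$w = - \frac{1172}{475}$ ($w = \left(-54\right) \frac{1}{57} - \frac{38}{25} = - \frac{18}{19} - \frac{38}{25} = - \frac{1172}{475} \approx -2.4674$)
$r{\left(q \right)} = 3 + q$ ($r{\left(q \right)} = q + 3 = 3 + q$)
$S = 10$ ($S = 1 \left(3 + \left(3 + 4\right)\right) = 1 \left(3 + 7\right) = 1 \cdot 10 = 10$)
$S \left(G{\left(-6 \right)} + w\right) = 10 \left(11 - \frac{1172}{475}\right) = 10 \cdot \frac{4053}{475} = \frac{8106}{95}$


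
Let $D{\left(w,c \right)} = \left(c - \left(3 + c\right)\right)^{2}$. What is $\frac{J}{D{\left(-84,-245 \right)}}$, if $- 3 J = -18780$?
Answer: $\frac{6260}{9} \approx 695.56$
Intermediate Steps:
$J = 6260$ ($J = \left(- \frac{1}{3}\right) \left(-18780\right) = 6260$)
$D{\left(w,c \right)} = 9$ ($D{\left(w,c \right)} = \left(-3\right)^{2} = 9$)
$\frac{J}{D{\left(-84,-245 \right)}} = \frac{6260}{9}$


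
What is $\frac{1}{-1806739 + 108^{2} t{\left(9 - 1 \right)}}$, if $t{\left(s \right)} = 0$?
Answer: $- \frac{1}{1806739} \approx -5.5348 \cdot 10^{-7}$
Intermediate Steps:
$\frac{1}{-1806739 + 108^{2} t{\left(9 - 1 \right)}} = \frac{1}{-1806739 + 108^{2} \cdot 0} = \frac{1}{-1806739 + 11664 \cdot 0} = \frac{1}{-1806739 + 0} = \frac{1}{-1806739} = - \frac{1}{1806739}$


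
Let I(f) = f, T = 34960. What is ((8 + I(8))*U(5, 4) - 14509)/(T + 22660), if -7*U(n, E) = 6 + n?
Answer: -101739/403340 ≈ -0.25224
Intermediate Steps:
U(n, E) = -6/7 - n/7 (U(n, E) = -(6 + n)/7 = -6/7 - n/7)
((8 + I(8))*U(5, 4) - 14509)/(T + 22660) = ((8 + 8)*(-6/7 - ⅐*5) - 14509)/(34960 + 22660) = (16*(-6/7 - 5/7) - 14509)/57620 = (16*(-11/7) - 14509)*(1/57620) = (-176/7 - 14509)*(1/57620) = -101739/7*1/57620 = -101739/403340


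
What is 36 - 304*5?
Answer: -1484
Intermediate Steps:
36 - 304*5 = 36 - 76*20 = 36 - 1520 = -1484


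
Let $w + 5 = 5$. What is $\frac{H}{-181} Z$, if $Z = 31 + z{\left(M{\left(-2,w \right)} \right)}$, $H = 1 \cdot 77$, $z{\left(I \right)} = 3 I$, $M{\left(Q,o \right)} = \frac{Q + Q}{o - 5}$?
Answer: $- \frac{12859}{905} \approx -14.209$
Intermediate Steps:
$w = 0$ ($w = -5 + 5 = 0$)
$M{\left(Q,o \right)} = \frac{2 Q}{-5 + o}$
$H = 77$
$Z = \frac{167}{5}$ ($Z = 31 + 3 \cdot 2 \left(-2\right) \frac{1}{-5 + 0} = 31 + 3 \cdot 2 \left(-2\right) \frac{1}{-5} = 31 + 3 \cdot 2 \left(-2\right) \left(- \frac{1}{5}\right) = 31 + 3 \cdot \frac{4}{5} = 31 + \frac{12}{5} = \frac{167}{5} \approx 33.4$)
$\frac{H}{-181} Z = \frac{77}{-181} \cdot \frac{167}{5} = 77 \left(- \frac{1}{181}\right) \frac{167}{5} = \left(- \frac{77}{181}\right) \frac{167}{5} = - \frac{12859}{905}$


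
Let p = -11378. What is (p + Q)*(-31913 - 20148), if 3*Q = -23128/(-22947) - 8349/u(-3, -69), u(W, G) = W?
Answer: 37452072672409/68841 ≈ 5.4404e+8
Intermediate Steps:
Q = 63884629/68841 (Q = (-23128/(-22947) - 8349/(-3))/3 = (-23128*(-1/22947) - 8349*(-⅓))/3 = (23128/22947 + 2783)/3 = (⅓)*(63884629/22947) = 63884629/68841 ≈ 928.00)
(p + Q)*(-31913 - 20148) = (-11378 + 63884629/68841)*(-31913 - 20148) = -719388269/68841*(-52061) = 37452072672409/68841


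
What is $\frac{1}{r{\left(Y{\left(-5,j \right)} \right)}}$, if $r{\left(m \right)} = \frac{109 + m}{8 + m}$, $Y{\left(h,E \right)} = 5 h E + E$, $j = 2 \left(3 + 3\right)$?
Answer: $\frac{280}{179} \approx 1.5642$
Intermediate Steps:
$j = 12$ ($j = 2 \cdot 6 = 12$)
$Y{\left(h,E \right)} = E + 5 E h$ ($Y{\left(h,E \right)} = 5 E h + E = E + 5 E h$)
$r{\left(m \right)} = \frac{109 + m}{8 + m}$
$\frac{1}{r{\left(Y{\left(-5,j \right)} \right)}} = \frac{1}{\frac{1}{8 + 12 \left(1 + 5 \left(-5\right)\right)} \left(109 + 12 \left(1 + 5 \left(-5\right)\right)\right)} = \frac{1}{\frac{1}{8 + 12 \left(1 - 25\right)} \left(109 + 12 \left(1 - 25\right)\right)} = \frac{1}{\frac{1}{8 + 12 \left(-24\right)} \left(109 + 12 \left(-24\right)\right)} = \frac{1}{\frac{1}{8 - 288} \left(109 - 288\right)} = \frac{1}{\frac{1}{-280} \left(-179\right)} = \frac{1}{\left(- \frac{1}{280}\right) \left(-179\right)} = \frac{1}{\frac{179}{280}} = \frac{280}{179}$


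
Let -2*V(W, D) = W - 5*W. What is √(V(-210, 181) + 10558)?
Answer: √10138 ≈ 100.69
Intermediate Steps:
V(W, D) = 2*W (V(W, D) = -(W - 5*W)/2 = -(-2)*W = 2*W)
√(V(-210, 181) + 10558) = √(2*(-210) + 10558) = √(-420 + 10558) = √10138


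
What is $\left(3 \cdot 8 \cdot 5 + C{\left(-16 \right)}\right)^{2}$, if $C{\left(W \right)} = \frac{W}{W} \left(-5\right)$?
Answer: $13225$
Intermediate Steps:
$C{\left(W \right)} = -5$ ($C{\left(W \right)} = 1 \left(-5\right) = -5$)
$\left(3 \cdot 8 \cdot 5 + C{\left(-16 \right)}\right)^{2} = \left(3 \cdot 8 \cdot 5 - 5\right)^{2} = \left(24 \cdot 5 - 5\right)^{2} = \left(120 - 5\right)^{2} = 115^{2} = 13225$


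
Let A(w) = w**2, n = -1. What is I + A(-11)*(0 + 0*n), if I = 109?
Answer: 109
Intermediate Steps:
I + A(-11)*(0 + 0*n) = 109 + (-11)**2*(0 + 0*(-1)) = 109 + 121*(0 + 0) = 109 + 121*0 = 109 + 0 = 109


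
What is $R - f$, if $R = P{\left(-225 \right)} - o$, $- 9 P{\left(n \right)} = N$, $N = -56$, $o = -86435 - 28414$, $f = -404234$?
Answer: $\frac{4671803}{9} \approx 5.1909 \cdot 10^{5}$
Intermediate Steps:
$o = -114849$ ($o = -86435 - 28414 = -114849$)
$P{\left(n \right)} = \frac{56}{9}$ ($P{\left(n \right)} = \left(- \frac{1}{9}\right) \left(-56\right) = \frac{56}{9}$)
$R = \frac{1033697}{9}$ ($R = \frac{56}{9} - -114849 = \frac{56}{9} + 114849 = \frac{1033697}{9} \approx 1.1486 \cdot 10^{5}$)
$R - f = \frac{1033697}{9} - -404234 = \frac{1033697}{9} + 404234 = \frac{4671803}{9}$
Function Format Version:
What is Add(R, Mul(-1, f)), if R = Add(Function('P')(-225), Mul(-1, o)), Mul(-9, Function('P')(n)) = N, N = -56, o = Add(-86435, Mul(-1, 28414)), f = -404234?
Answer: Rational(4671803, 9) ≈ 5.1909e+5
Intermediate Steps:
o = -114849 (o = Add(-86435, -28414) = -114849)
Function('P')(n) = Rational(56, 9) (Function('P')(n) = Mul(Rational(-1, 9), -56) = Rational(56, 9))
R = Rational(1033697, 9) (R = Add(Rational(56, 9), Mul(-1, -114849)) = Add(Rational(56, 9), 114849) = Rational(1033697, 9) ≈ 1.1486e+5)
Add(R, Mul(-1, f)) = Add(Rational(1033697, 9), Mul(-1, -404234)) = Add(Rational(1033697, 9), 404234) = Rational(4671803, 9)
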